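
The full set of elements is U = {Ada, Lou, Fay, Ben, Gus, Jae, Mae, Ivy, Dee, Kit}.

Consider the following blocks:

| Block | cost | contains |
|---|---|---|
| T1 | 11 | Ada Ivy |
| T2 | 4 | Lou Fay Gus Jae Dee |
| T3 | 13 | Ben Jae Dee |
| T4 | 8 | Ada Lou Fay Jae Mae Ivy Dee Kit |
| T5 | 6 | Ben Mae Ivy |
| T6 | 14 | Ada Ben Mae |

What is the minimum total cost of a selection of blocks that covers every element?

T2, T4, T5 together cover every element (T2 ∪ T4 ∪ T5 = {Ada, Lou, Fay, Ben, Gus, Jae, Mae, Ivy, Dee, Kit}); total cost 4 + 8 + 6 = 18.
No covering selection has total cost below 18.

18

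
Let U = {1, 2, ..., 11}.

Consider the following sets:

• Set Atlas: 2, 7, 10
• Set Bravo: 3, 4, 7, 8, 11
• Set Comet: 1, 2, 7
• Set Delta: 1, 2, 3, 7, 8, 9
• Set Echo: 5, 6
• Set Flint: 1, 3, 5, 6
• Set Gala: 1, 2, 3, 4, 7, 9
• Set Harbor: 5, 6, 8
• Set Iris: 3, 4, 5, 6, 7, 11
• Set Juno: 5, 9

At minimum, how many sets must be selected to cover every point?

3

Take {Atlas, Delta, Iris}. Their union is {1, 2, 3, 4, 5, 6, 7, 8, 9, 10, 11}, which is all 11 points.
Only Atlas contains 10, so Atlas is forced; the remaining 8 points need at least 2 more sets (each remaining set adds at most 5) — so at least 3 sets are needed, and 3 is optimal.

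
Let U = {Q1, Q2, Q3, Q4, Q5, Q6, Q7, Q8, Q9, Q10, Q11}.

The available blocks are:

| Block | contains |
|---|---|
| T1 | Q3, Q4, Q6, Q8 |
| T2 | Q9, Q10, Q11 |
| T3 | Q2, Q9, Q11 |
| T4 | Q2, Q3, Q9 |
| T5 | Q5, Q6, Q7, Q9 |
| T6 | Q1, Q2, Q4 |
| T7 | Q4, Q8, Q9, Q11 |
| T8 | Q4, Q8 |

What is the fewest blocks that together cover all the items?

T1 and T2 and T5 and T6 together: T1 ∪ T2 ∪ T5 ∪ T6 = {Q1, Q2, Q3, Q4, Q5, Q6, Q7, Q8, Q9, Q10, Q11} — every item is covered.
Only T5 contains Q5, so T5 is forced; the remaining 7 items need at least 3 more blocks (each remaining block adds at most 3) — so at least 4 blocks are needed, and 4 is optimal.

4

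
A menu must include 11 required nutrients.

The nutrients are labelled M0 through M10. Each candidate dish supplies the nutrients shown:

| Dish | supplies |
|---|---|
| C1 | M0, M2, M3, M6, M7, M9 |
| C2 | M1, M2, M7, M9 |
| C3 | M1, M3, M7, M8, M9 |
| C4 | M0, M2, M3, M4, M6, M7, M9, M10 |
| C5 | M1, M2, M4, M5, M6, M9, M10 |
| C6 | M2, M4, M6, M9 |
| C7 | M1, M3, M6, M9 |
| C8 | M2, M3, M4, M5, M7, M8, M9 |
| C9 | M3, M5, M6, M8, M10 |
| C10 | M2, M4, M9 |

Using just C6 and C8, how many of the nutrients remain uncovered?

Union of C6, C8 = {M2, M3, M4, M5, M6, M7, M8, M9}.
Not covered: M0, M1, M10 — 3 nutrients.

3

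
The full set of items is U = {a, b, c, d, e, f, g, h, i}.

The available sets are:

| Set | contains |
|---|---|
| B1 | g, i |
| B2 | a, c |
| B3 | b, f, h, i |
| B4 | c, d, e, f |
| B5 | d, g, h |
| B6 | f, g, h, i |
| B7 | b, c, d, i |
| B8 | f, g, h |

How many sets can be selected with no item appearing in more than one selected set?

2

B1, B2 are pairwise disjoint (B1={g,i}; B2={a,c}).
Every remaining set overlaps one of these, and no 3 of the listed sets are pairwise disjoint, so 2 is the maximum.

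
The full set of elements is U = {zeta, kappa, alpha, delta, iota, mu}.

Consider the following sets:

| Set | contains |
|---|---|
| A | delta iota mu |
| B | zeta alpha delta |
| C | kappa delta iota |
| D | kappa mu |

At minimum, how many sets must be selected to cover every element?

B and C and D together: B ∪ C ∪ D = {zeta, kappa, alpha, delta, iota, mu} — every element is covered.
Only B contains zeta, so B is forced; the remaining 3 elements need at least 2 more sets (each remaining set adds at most 2) — so at least 3 sets are needed, and 3 is optimal.

3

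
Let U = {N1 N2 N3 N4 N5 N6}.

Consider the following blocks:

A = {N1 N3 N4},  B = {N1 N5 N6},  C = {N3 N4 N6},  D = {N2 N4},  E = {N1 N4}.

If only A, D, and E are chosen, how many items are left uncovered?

Union of A, D, E = {N1, N2, N3, N4}.
Not covered: N5, N6 — 2 items.

2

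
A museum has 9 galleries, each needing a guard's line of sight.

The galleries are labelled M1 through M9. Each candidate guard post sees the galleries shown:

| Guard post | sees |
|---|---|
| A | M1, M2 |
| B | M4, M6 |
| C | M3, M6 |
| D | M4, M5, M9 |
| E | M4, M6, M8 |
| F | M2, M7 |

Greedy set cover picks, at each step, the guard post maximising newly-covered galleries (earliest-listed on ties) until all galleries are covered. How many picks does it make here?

Greedy: pick D (covers 3 new) → pick A (covers 2 new) → pick C (covers 2 new) → pick E (covers 1 new) → pick F (covers 1 new). Total picks: 5.

5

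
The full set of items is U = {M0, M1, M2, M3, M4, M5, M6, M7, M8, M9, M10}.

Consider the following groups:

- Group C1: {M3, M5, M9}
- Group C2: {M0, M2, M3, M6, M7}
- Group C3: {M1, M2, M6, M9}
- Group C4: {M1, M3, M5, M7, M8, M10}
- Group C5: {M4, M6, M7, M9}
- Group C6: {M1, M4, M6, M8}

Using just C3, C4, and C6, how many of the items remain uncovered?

Union of C3, C4, C6 = {M1, M2, M3, M4, M5, M6, M7, M8, M9, M10}.
Not covered: M0 — 1 item.

1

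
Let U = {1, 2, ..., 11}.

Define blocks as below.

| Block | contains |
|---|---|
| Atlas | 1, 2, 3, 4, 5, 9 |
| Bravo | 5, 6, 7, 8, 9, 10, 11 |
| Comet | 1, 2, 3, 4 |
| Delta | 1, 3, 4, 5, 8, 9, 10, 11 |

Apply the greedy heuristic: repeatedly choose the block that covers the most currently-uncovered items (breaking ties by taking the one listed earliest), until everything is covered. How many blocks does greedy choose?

3

Greedy: pick Delta (covers 8 new) → pick Bravo (covers 2 new) → pick Atlas (covers 1 new). Total picks: 3.
(The true minimum cover uses only 2 blocks, so greedy is not optimal here.)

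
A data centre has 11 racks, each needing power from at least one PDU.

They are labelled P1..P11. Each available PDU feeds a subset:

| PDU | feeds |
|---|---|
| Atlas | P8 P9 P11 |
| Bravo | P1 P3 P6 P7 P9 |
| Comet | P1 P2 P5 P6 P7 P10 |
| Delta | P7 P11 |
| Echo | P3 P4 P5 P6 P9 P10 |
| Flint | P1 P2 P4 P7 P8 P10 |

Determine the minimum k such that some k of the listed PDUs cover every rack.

Take {Atlas, Comet, Echo}. Their union is {P1, P2, P3, P4, P5, P6, P7, P8, P9, P10, P11}, which is all 11 racks.
No 2 of the 6 PDUs cover everything (all 15 combinations miss at least one rack), so 3 is optimal.

3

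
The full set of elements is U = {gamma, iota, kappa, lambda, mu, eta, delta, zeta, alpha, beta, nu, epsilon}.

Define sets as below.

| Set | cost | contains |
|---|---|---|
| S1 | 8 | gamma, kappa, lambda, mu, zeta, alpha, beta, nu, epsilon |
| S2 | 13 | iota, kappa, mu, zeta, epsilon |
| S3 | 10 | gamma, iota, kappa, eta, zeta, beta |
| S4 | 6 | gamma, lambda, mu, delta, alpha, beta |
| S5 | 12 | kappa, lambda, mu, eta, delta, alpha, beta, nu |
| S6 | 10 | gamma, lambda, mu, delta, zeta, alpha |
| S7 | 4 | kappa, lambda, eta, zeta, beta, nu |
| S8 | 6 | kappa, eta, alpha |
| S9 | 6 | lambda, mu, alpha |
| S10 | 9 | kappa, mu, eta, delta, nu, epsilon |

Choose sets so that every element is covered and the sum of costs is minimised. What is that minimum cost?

S2, S4, S7 together cover every element (S2 ∪ S4 ∪ S7 = {gamma, iota, kappa, lambda, mu, eta, delta, zeta, alpha, beta, nu, epsilon}); total cost 13 + 6 + 4 = 23.
No covering selection has total cost below 23.

23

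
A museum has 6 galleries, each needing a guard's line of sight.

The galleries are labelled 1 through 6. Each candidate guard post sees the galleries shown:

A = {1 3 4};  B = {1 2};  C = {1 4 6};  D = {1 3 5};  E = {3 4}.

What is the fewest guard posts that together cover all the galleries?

3

Take {B, C, D}. Their union is {1, 2, 3, 4, 5, 6}, which is all 6 galleries.
Only B contains 2, so B is forced; the remaining 4 galleries need at least 2 more guard posts (each remaining guard post adds at most 2) — so at least 3 guard posts are needed, and 3 is optimal.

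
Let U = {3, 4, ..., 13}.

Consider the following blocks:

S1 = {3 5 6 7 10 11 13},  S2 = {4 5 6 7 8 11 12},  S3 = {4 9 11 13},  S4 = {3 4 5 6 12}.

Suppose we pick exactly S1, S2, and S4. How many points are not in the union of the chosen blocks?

1

Union of S1, S2, S4 = {3, 4, 5, 6, 7, 8, 10, 11, 12, 13}.
Not covered: 9 — 1 point.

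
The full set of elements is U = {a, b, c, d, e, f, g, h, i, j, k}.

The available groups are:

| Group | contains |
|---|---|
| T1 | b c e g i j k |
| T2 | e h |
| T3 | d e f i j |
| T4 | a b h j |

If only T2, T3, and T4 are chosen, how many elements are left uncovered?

3

Union of T2, T3, T4 = {a, b, d, e, f, h, i, j}.
Not covered: c, g, k — 3 elements.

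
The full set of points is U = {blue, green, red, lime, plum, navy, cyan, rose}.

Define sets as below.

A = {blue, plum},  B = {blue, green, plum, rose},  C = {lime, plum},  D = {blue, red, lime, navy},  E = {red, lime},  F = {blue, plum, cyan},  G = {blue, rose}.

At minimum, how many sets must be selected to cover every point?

B, D, and F cover everything between them: the union {blue, green, red, lime, plum, navy, cyan, rose} is all of U.
Only B contains green, so B is forced; the remaining 4 points need at least 2 more sets (each remaining set adds at most 3) — so at least 3 sets are needed, and 3 is optimal.

3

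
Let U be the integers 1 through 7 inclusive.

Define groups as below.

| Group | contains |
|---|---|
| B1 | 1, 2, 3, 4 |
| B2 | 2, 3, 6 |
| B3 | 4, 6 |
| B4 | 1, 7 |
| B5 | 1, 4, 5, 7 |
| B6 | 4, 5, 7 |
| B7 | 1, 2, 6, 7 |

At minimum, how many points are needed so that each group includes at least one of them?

3

Take H = {1, 4, 6}. Each listed group contains at least one of these, so H is a hitting set of size 3.
No choice of 2 points meets every group, so 3 is the minimum.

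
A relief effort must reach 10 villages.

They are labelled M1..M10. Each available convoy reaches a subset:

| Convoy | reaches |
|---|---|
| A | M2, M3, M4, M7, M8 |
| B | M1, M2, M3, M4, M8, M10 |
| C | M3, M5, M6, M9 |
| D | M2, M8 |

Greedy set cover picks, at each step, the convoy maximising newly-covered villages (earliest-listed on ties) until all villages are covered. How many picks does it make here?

Greedy: pick B (covers 6 new) → pick C (covers 3 new) → pick A (covers 1 new). Total picks: 3.

3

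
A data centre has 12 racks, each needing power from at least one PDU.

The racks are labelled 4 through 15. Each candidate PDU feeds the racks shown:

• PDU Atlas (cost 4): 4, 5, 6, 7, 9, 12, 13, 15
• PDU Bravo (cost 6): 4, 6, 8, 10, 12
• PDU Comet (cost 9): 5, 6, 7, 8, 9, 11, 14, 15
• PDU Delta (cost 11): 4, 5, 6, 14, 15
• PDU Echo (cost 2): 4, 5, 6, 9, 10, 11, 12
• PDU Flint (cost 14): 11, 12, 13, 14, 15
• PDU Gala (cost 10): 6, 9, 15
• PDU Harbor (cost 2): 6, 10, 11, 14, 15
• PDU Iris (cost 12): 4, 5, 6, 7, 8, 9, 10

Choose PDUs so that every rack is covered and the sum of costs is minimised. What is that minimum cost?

Atlas, Bravo, Harbor together cover every rack (Atlas ∪ Bravo ∪ Harbor = {4, 5, 6, 7, 8, 9, 10, 11, 12, 13, 14, 15}); total cost 4 + 6 + 2 = 12.
The greedy pick Echo, Harbor, Atlas, Bravo costs 14; no covering selection beats 12.

12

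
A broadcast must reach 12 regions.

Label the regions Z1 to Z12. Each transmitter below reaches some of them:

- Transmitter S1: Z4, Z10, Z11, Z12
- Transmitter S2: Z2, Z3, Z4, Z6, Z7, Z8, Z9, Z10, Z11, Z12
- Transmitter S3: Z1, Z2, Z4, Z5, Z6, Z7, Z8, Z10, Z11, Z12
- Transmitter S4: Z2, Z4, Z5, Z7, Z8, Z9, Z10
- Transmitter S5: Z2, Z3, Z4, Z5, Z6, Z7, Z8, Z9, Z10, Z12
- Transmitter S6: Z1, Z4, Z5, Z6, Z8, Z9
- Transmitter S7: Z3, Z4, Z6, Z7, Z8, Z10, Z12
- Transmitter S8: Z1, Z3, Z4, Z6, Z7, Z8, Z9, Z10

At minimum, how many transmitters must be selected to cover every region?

S2 and S6 together: S2 ∪ S6 = {Z1, Z2, Z3, Z4, Z5, Z6, Z7, Z8, Z9, Z10, Z11, Z12} — every region is covered.
No single transmitter has all 12 regions (the largest, S2, has 10), so 2 is optimal.

2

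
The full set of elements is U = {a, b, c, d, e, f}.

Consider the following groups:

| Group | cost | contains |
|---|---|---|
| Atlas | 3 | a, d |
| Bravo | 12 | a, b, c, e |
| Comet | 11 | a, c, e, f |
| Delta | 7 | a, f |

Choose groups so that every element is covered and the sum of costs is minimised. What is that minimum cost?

Atlas, Bravo, Delta together cover every element (Atlas ∪ Bravo ∪ Delta = {a, b, c, d, e, f}); total cost 3 + 12 + 7 = 22.
The greedy pick Atlas, Comet, Bravo costs 26; no covering selection beats 22.

22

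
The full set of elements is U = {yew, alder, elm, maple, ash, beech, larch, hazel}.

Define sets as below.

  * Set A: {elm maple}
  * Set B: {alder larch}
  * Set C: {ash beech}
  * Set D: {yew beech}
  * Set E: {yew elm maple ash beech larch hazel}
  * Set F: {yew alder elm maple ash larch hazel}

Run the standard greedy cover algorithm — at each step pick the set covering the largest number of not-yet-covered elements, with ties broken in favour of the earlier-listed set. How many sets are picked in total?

2

Greedy: pick E (covers 7 new) → pick B (covers 1 new). Total picks: 2.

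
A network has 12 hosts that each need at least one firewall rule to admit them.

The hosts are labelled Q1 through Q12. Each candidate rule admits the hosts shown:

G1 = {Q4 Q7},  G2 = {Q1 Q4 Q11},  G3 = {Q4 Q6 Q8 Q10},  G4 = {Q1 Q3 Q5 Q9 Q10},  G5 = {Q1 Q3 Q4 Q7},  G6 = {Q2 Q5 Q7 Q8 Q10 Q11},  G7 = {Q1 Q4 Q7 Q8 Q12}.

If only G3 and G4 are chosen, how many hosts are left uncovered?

4

Union of G3, G4 = {Q1, Q3, Q4, Q5, Q6, Q8, Q9, Q10}.
Not covered: Q2, Q7, Q11, Q12 — 4 hosts.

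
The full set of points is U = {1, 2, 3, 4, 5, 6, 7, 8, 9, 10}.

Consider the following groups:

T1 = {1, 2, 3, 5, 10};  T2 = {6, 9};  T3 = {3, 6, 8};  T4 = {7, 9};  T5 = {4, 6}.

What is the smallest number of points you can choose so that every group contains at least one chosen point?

3

Take H = {2, 6, 9}. Each listed group contains at least one of these, so H is a hitting set of size 3.
The groups T1, T4, T5 are pairwise disjoint, so any hitting set needs a separate point for each — at least 3. Hence 3 is optimal.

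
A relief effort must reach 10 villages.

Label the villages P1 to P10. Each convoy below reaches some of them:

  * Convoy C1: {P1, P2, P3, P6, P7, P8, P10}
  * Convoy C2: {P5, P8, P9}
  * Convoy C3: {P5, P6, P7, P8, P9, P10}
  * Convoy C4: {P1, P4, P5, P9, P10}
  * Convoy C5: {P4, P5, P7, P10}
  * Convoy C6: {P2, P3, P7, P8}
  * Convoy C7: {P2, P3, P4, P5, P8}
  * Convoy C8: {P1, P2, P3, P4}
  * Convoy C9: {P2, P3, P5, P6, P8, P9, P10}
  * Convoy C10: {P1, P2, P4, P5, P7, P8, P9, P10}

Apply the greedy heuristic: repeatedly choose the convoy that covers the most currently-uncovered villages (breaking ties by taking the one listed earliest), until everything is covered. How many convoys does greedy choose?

Greedy: pick C10 (covers 8 new) → pick C1 (covers 2 new). Total picks: 2.

2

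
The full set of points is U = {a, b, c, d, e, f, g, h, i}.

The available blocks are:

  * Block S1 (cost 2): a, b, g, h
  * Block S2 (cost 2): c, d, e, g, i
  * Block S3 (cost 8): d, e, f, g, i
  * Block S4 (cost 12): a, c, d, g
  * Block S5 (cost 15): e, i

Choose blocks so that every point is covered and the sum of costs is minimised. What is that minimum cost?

S1, S2, S3 together cover every point (S1 ∪ S2 ∪ S3 = {a, b, c, d, e, f, g, h, i}); total cost 2 + 2 + 8 = 12.
No covering selection has total cost below 12.

12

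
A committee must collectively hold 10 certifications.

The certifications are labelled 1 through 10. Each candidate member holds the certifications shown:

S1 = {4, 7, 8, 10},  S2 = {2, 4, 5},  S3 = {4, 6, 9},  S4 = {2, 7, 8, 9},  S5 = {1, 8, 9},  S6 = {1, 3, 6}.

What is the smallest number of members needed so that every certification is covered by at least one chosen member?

S1 and S2 and S4 and S6 together: S1 ∪ S2 ∪ S4 ∪ S6 = {1, 2, 3, 4, 5, 6, 7, 8, 9, 10} — every certification is covered.
Only S2 contains 5, so S2 is forced; the remaining 7 certifications need at least 3 more members (each remaining member adds at most 3) — so at least 4 members are needed, and 4 is optimal.

4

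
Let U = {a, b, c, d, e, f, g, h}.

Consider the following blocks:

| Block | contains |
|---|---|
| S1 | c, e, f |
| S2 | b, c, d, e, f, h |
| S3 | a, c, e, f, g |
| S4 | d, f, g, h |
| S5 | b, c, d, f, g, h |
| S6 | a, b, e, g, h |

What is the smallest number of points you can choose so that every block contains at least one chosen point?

T = {f, g} meets every block (each contains at least one member of T), and |T| = 2.
No single point lies in every block, so at least 2 are needed and 2 is optimal.

2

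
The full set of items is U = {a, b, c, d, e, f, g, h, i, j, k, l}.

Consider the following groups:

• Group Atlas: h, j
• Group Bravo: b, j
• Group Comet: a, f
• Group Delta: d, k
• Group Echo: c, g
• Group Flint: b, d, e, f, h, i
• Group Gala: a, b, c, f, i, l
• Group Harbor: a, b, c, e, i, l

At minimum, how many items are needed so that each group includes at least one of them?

The 4 items {c, d, f, j} hit every group.
The groups Atlas, Comet, Delta, Echo are pairwise disjoint, so any hitting set needs a separate item for each — at least 4. Hence 4 is optimal.

4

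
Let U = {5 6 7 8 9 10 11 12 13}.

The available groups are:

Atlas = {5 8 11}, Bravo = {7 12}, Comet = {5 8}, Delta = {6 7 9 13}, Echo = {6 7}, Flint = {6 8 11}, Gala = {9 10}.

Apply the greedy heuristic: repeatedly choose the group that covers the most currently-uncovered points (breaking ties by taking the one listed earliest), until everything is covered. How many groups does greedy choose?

4

Greedy: pick Delta (covers 4 new) → pick Atlas (covers 3 new) → pick Bravo (covers 1 new) → pick Gala (covers 1 new). Total picks: 4.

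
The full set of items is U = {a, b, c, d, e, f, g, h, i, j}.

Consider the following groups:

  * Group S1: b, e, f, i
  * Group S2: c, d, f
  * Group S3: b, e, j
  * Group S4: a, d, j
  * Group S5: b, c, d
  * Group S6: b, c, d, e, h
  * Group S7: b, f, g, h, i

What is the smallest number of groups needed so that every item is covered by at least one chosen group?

3

Take {S4, S6, S7}. Their union is {a, b, c, d, e, f, g, h, i, j}, which is all 10 items.
Only S4 contains a, so S4 is forced; the remaining 7 items need at least 2 more groups (each remaining group adds at most 5) — so at least 3 groups are needed, and 3 is optimal.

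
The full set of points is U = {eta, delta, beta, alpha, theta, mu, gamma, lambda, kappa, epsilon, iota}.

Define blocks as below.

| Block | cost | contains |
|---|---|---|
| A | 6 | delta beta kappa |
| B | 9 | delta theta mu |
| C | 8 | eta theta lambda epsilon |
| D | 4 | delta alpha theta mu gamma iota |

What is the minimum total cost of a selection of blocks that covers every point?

18

A, C, D together cover every point (A ∪ C ∪ D = {eta, delta, beta, alpha, theta, mu, gamma, lambda, kappa, epsilon, iota}); total cost 6 + 8 + 4 = 18.
No covering selection has total cost below 18.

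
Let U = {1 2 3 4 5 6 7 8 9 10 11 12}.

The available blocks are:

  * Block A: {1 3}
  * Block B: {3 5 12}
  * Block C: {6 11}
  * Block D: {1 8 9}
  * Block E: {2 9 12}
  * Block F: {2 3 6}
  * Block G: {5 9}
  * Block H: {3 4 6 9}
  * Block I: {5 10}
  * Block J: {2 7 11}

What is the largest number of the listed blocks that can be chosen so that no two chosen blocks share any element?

4

A, C, E, I are pairwise disjoint (A={1,3}; C={6,11}; E={2,9,12}; I={5,10}).
Every remaining block overlaps one of these, and no 5 of the listed blocks are pairwise disjoint, so 4 is the maximum.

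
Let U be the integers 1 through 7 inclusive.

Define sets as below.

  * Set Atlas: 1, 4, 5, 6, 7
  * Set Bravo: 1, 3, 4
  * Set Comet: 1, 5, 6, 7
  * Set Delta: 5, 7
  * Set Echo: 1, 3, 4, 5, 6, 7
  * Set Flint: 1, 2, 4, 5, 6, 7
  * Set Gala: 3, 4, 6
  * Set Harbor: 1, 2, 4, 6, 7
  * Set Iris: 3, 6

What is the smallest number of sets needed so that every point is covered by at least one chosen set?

2

Take {Bravo, Flint}. Their union is {1, 2, 3, 4, 5, 6, 7}, which is all 7 points.
No single set has all 7 points (the largest, Echo, has 6), so 2 is optimal.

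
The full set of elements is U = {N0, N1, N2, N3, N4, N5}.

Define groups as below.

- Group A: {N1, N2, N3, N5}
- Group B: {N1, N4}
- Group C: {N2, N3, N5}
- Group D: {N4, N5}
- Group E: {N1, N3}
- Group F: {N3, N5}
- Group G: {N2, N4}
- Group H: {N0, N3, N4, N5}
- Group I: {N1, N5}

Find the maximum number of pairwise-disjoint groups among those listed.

2

B, C are pairwise disjoint (B={N1,N4}; C={N2,N3,N5}).
Every remaining group overlaps one of these, and no 3 of the listed groups are pairwise disjoint, so 2 is the maximum.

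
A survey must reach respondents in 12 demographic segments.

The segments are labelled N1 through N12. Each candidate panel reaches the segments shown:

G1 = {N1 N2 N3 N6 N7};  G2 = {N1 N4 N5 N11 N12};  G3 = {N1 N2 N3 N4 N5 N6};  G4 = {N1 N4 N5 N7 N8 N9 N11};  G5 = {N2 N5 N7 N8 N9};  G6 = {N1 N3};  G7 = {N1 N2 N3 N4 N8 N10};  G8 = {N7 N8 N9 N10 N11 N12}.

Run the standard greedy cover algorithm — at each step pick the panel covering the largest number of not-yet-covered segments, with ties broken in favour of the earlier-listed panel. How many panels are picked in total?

Greedy: pick G4 (covers 7 new) → pick G1 (covers 3 new) → pick G8 (covers 2 new). Total picks: 3.
(The true minimum cover uses only 2 panels, so greedy is not optimal here.)

3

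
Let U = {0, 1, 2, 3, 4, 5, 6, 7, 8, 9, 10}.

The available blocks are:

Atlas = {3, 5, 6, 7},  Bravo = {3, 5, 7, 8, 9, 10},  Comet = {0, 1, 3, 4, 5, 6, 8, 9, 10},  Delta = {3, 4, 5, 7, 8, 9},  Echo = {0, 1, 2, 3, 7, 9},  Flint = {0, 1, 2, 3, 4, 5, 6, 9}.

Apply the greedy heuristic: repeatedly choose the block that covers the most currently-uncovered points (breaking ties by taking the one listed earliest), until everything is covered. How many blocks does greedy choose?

Greedy: pick Comet (covers 9 new) → pick Echo (covers 2 new). Total picks: 2.

2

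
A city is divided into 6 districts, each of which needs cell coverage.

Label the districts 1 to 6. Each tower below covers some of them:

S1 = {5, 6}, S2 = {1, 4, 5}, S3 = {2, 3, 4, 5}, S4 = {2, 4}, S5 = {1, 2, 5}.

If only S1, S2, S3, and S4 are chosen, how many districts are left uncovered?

Union of S1, S2, S3, S4 = {1, 2, 3, 4, 5, 6} — that's every district, so 0 are uncovered.

0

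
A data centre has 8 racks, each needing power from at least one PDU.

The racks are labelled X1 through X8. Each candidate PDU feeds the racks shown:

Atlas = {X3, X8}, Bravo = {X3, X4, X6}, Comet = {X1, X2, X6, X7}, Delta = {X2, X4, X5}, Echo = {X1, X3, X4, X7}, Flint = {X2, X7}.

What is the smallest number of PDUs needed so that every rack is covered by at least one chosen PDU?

Take {Atlas, Comet, Delta}. Their union is {X1, X2, X3, X4, X5, X6, X7, X8}, which is all 8 racks.
Only Delta contains X5, so Delta is forced; the remaining 5 racks need at least 2 more PDUs (each remaining PDU adds at most 3) — so at least 3 PDUs are needed, and 3 is optimal.

3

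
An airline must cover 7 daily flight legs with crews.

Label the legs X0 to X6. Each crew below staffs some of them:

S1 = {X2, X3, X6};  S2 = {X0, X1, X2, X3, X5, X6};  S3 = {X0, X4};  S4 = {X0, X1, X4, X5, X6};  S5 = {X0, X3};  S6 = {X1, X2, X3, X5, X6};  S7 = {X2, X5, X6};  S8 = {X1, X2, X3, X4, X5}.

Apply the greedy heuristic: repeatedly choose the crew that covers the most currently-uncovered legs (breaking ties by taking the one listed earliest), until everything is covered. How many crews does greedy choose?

Greedy: pick S2 (covers 6 new) → pick S3 (covers 1 new). Total picks: 2.

2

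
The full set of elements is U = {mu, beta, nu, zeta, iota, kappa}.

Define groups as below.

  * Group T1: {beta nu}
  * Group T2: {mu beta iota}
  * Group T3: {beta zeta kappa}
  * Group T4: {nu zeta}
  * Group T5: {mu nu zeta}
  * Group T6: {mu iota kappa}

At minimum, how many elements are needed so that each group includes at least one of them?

The 3 elements {beta, nu, iota} hit every group.
No choice of 2 elements meets every group, so 3 is the minimum.

3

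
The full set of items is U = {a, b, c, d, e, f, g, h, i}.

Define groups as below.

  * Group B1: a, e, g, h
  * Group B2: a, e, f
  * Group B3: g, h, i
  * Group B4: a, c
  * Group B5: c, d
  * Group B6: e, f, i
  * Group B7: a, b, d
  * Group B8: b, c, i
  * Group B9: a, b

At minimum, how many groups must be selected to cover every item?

4

B3, B5, B6, and B9 cover everything between them: the union {a, b, c, d, e, f, g, h, i} is all of U.
No 3 of the 9 groups cover everything (all 84 combinations miss at least one item), so 4 is optimal.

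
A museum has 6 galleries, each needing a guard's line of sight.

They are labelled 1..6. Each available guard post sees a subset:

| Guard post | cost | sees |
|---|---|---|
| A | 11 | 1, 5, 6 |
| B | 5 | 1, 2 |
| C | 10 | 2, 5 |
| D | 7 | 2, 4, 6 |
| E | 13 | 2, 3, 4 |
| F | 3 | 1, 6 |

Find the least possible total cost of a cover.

24

A, E together cover every gallery (A ∪ E = {1, 2, 3, 4, 5, 6}); total cost 11 + 13 = 24.
The greedy pick F, D, C, E costs 33; no covering selection beats 24.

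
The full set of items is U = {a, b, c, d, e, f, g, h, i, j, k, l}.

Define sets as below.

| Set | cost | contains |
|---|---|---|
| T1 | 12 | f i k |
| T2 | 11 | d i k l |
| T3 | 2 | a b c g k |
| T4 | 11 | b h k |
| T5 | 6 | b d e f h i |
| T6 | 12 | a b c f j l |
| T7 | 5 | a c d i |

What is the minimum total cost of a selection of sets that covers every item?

T3, T5, T6 together cover every item (T3 ∪ T5 ∪ T6 = {a, b, c, d, e, f, g, h, i, j, k, l}); total cost 2 + 6 + 12 = 20.
No covering selection has total cost below 20.

20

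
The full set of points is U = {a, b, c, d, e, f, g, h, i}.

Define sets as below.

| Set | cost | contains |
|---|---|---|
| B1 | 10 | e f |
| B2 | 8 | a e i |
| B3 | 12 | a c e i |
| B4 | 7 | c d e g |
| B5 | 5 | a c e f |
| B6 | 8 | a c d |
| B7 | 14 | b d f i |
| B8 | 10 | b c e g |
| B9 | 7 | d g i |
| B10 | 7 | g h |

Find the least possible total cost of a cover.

26

B5, B7, B10 together cover every point (B5 ∪ B7 ∪ B10 = {a, b, c, d, e, f, g, h, i}); total cost 5 + 14 + 7 = 26.
The greedy pick B5, B9, B10, B8 costs 29; no covering selection beats 26.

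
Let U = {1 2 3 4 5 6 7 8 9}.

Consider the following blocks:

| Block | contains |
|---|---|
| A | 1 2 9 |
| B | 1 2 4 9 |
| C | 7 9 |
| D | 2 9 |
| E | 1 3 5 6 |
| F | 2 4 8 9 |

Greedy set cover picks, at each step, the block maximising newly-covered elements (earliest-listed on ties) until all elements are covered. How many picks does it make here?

Greedy: pick B (covers 4 new) → pick E (covers 3 new) → pick C (covers 1 new) → pick F (covers 1 new). Total picks: 4.
(The true minimum cover uses only 3 blocks, so greedy is not optimal here.)

4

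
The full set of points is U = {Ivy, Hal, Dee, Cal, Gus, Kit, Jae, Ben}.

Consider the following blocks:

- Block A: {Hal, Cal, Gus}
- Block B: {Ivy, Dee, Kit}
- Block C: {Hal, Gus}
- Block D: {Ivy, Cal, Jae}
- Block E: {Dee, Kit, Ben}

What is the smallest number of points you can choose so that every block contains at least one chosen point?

3

Take H = {Ivy, Gus, Ben}. Each listed block contains at least one of these, so H is a hitting set of size 3.
The blocks C, D, E are pairwise disjoint, so any hitting set needs a separate point for each — at least 3. Hence 3 is optimal.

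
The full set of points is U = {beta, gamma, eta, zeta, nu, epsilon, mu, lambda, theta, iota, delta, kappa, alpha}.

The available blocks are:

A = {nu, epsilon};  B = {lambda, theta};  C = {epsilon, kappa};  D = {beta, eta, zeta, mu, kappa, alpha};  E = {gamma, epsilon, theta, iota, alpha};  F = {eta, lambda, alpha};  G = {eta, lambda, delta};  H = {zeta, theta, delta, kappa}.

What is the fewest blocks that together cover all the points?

A and D and E and G together: A ∪ D ∪ E ∪ G = {beta, gamma, eta, zeta, nu, epsilon, mu, lambda, theta, iota, delta, kappa, alpha} — every point is covered.
No 3 of the 8 blocks cover everything (all 56 combinations miss at least one point), so 4 is optimal.

4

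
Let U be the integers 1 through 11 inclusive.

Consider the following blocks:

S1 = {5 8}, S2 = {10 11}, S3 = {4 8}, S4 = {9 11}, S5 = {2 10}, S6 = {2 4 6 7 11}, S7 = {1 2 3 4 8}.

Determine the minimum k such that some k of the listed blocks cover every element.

S1 and S4 and S5 and S6 and S7 together: S1 ∪ S4 ∪ S5 ∪ S6 ∪ S7 = {1, 2, 3, 4, 5, 6, 7, 8, 9, 10, 11} — every element is covered.
No 4 of the 7 blocks cover everything (all 35 combinations miss at least one element), so 5 is optimal.

5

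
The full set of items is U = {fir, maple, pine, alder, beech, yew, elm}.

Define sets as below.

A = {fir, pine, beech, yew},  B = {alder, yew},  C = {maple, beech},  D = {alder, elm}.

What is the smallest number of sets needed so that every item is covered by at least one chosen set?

Take {A, C, D}. Their union is {fir, maple, pine, alder, beech, yew, elm}, which is all 7 items.
Only A contains fir, so A is forced; the remaining 3 items need at least 2 more sets (each remaining set adds at most 2) — so at least 3 sets are needed, and 3 is optimal.

3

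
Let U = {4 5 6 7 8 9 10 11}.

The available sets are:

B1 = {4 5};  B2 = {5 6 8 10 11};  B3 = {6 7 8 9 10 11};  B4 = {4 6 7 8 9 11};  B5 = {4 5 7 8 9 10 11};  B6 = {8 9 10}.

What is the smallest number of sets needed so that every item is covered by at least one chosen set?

2

B1 and B3 cover everything between them: the union {4, 5, 6, 7, 8, 9, 10, 11} is all of U.
No single set has all 8 items (the largest, B5, has 7), so 2 is optimal.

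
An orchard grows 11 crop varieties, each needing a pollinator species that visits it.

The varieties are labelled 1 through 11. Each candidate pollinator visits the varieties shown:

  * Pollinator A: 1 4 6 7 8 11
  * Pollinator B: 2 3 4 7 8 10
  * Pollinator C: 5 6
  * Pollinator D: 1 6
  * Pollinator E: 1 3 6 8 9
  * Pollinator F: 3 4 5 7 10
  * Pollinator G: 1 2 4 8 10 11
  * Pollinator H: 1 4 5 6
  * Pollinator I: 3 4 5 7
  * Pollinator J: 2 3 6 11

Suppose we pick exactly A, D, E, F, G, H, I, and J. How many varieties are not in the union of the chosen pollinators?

Union of A, D, E, F, G, H, I, J = {1, 2, 3, 4, 5, 6, 7, 8, 9, 10, 11} — that's every variety, so 0 are uncovered.

0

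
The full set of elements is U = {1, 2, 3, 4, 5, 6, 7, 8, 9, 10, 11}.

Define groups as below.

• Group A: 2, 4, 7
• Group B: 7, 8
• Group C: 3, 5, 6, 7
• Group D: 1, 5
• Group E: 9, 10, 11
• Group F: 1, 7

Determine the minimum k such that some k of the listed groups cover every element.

5

Take {A, B, C, D, E}. Their union is {1, 2, 3, 4, 5, 6, 7, 8, 9, 10, 11}, which is all 11 elements.
No 4 of the 6 groups cover everything (all 15 combinations miss at least one element), so 5 is optimal.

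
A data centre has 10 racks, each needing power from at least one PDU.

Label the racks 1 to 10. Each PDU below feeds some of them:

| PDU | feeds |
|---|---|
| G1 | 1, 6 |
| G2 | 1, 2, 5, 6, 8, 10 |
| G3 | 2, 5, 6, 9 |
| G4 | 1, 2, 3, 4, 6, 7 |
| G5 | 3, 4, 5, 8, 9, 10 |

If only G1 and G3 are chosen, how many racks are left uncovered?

Union of G1, G3 = {1, 2, 5, 6, 9}.
Not covered: 3, 4, 7, 8, 10 — 5 racks.

5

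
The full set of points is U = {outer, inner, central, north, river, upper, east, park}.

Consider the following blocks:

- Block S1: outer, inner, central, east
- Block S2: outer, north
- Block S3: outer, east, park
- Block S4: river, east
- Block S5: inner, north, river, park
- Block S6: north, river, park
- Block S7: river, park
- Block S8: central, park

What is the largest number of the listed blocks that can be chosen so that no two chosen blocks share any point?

S2, S4, S8 are pairwise disjoint (S2={outer,north}; S4={river,east}; S8={central,park}).
Every remaining block overlaps one of these, and no 4 of the listed blocks are pairwise disjoint, so 3 is the maximum.

3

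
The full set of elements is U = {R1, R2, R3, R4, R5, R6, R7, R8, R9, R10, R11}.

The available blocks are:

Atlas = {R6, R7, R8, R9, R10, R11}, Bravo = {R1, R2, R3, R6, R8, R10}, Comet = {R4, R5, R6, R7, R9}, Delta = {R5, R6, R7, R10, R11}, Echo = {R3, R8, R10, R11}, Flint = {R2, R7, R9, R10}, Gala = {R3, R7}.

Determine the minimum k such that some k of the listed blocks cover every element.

3

Bravo, Comet, and Echo cover everything between them: the union {R1, R2, R3, R4, R5, R6, R7, R8, R9, R10, R11} is all of U.
Only Bravo contains R1, so Bravo is forced; the remaining 5 elements need at least 2 more blocks (each remaining block adds at most 4) — so at least 3 blocks are needed, and 3 is optimal.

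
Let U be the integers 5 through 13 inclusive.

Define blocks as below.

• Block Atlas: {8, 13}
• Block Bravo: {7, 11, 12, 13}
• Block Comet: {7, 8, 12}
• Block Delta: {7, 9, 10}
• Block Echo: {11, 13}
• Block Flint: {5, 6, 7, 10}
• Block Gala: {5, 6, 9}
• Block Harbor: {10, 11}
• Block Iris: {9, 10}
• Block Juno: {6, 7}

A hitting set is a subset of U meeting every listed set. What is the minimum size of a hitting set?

4

Take H = {6, 8, 10, 13}. Each listed block contains at least one of these, so H is a hitting set of size 4.
No choice of 3 items meets every block, so 4 is the minimum.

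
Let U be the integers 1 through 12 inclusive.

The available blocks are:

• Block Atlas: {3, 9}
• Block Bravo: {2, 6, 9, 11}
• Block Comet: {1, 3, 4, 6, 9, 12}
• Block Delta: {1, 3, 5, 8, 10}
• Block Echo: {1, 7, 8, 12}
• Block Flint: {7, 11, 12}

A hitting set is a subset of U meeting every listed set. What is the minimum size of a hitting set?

The 3 items {3, 7, 11} hit every block.
No choice of 2 items meets every block, so 3 is the minimum.

3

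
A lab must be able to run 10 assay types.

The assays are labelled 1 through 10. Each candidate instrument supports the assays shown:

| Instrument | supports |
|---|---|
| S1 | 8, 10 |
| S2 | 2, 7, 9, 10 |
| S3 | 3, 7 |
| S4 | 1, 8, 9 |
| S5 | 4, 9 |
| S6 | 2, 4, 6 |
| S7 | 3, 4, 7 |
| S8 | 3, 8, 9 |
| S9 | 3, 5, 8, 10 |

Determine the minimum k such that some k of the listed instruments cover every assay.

S3 and S4 and S6 and S9 together: S3 ∪ S4 ∪ S6 ∪ S9 = {1, 2, 3, 4, 5, 6, 7, 8, 9, 10} — every assay is covered.
Only S4 contains 1, so S4 is forced; the remaining 7 assays need at least 3 more instruments (each remaining instrument adds at most 3) — so at least 4 instruments are needed, and 4 is optimal.

4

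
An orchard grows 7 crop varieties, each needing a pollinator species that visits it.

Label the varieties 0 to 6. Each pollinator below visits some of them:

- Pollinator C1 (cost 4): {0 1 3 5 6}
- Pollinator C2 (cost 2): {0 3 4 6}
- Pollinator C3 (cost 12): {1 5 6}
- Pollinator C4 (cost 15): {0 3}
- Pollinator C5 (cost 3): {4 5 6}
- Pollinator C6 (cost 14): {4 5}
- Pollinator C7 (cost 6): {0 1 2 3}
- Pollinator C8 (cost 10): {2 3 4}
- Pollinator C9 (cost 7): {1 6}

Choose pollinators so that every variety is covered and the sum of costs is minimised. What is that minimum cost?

9

C5, C7 together cover every variety (C5 ∪ C7 = {0, 1, 2, 3, 4, 5, 6}); total cost 3 + 6 = 9.
The greedy pick C2, C1, C7 costs 12; no covering selection beats 9.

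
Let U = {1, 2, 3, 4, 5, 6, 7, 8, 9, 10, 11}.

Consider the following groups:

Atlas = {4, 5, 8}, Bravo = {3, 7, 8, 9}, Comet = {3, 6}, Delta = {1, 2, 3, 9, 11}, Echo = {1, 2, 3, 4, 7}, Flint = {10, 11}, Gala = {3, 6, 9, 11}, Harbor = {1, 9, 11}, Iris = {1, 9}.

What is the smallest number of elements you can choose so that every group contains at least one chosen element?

4

H = {1, 3, 4, 11} meets every group (each contains at least one member of H), and |H| = 4.
The groups Atlas, Comet, Flint, Iris are pairwise disjoint, so any hitting set needs a separate element for each — at least 4. Hence 4 is optimal.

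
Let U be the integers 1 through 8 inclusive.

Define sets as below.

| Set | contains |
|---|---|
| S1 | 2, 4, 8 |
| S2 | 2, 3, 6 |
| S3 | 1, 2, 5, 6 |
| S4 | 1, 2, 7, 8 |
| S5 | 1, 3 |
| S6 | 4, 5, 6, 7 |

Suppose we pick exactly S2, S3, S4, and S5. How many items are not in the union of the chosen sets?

Union of S2, S3, S4, S5 = {1, 2, 3, 5, 6, 7, 8}.
Not covered: 4 — 1 item.

1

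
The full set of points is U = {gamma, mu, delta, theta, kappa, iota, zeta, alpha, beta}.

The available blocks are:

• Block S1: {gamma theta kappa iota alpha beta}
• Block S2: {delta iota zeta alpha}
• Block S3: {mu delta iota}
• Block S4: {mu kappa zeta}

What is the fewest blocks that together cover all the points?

3

S1, S2, and S3 cover everything between them: the union {gamma, mu, delta, theta, kappa, iota, zeta, alpha, beta} is all of U.
Only S1 contains gamma, so S1 is forced; the remaining 3 points need at least 2 more blocks (each remaining block adds at most 2) — so at least 3 blocks are needed, and 3 is optimal.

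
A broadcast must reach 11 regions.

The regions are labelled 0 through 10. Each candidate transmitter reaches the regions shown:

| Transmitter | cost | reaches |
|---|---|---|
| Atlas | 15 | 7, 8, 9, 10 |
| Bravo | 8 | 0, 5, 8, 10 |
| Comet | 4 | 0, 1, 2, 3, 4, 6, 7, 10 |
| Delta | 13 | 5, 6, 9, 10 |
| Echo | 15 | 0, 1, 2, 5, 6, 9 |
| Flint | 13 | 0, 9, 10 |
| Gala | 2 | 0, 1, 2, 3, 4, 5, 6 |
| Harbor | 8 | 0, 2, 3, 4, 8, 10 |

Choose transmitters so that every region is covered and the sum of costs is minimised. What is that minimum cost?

Atlas, Gala together cover every region (Atlas ∪ Gala = {0, 1, 2, 3, 4, 5, 6, 7, 8, 9, 10}); total cost 15 + 2 = 17.
The greedy pick Gala, Comet, Atlas costs 21; no covering selection beats 17.

17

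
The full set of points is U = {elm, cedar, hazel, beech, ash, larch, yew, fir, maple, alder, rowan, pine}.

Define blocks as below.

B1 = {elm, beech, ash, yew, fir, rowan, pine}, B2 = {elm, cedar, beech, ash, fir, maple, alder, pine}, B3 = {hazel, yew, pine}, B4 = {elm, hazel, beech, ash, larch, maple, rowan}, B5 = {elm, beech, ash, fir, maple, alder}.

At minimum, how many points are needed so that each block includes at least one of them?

2

Take H = {ash, yew}. Each listed block contains at least one of these, so H is a hitting set of size 2.
The blocks B3, B5 are pairwise disjoint, so any hitting set needs a separate point for each — at least 2. Hence 2 is optimal.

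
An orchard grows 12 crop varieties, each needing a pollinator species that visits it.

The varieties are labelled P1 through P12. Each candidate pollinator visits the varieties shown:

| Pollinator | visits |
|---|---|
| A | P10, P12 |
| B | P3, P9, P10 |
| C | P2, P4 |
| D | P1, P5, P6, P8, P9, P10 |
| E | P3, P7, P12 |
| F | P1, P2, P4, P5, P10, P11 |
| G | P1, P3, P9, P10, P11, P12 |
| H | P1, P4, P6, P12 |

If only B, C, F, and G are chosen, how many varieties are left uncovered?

Union of B, C, F, G = {P1, P2, P3, P4, P5, P9, P10, P11, P12}.
Not covered: P6, P7, P8 — 3 varieties.

3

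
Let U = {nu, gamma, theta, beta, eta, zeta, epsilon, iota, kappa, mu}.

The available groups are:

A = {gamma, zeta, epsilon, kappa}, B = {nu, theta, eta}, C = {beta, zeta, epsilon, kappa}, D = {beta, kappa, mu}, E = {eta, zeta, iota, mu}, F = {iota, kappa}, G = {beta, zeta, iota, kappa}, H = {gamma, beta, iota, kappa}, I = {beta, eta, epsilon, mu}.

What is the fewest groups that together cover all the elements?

A and B and E and G together: A ∪ B ∪ E ∪ G = {nu, gamma, theta, beta, eta, zeta, epsilon, iota, kappa, mu} — every element is covered.
No 3 of the 9 groups cover everything (all 84 combinations miss at least one element), so 4 is optimal.

4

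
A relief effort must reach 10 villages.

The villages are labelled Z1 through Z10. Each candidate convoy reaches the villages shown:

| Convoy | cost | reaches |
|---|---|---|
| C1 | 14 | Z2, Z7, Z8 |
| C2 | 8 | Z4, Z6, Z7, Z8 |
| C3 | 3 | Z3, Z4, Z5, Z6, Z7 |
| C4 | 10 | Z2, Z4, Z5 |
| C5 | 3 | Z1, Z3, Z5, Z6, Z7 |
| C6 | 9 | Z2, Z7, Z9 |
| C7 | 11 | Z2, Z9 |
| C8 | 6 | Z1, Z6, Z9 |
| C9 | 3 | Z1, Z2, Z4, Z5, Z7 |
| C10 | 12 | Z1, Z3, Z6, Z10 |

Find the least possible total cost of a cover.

C2, C8, C9, C10 together cover every village (C2 ∪ C8 ∪ C9 ∪ C10 = {Z1, Z2, Z3, Z4, Z5, Z6, Z7, Z8, Z9, Z10}); total cost 8 + 6 + 3 + 12 = 29.
The greedy pick C3, C9, C8, C2, C10 costs 32; no covering selection beats 29.

29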